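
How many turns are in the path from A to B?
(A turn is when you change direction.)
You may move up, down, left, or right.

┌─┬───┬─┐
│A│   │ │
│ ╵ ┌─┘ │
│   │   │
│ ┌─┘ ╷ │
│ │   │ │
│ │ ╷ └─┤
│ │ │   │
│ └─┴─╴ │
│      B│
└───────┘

Directions: down, down, down, down, right, right, right
Number of turns: 1

Solution:

┌─┬───┬─┐
│A│   │ │
│ ╵ ┌─┘ │
│↓  │   │
│ ┌─┘ ╷ │
│↓│   │ │
│ │ ╷ └─┤
│↓│ │   │
│ └─┴─╴ │
│↳ → → B│
└───────┘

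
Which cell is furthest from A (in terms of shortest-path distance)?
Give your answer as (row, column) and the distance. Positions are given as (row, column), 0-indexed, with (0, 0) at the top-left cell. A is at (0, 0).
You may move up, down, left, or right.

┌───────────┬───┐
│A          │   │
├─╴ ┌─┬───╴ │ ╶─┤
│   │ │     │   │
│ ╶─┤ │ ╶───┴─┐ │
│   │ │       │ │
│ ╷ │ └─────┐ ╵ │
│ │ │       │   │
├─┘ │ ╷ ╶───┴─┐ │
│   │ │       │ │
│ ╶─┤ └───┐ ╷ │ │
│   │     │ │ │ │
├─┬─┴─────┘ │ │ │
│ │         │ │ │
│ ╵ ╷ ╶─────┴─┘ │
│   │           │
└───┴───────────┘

Computing BFS distances from A to all cells:
Furthest cell: (5, 4)
Distance: 37 steps

Path from A to the furthest cell:

┌───────────┬───┐
│A → → → → ↓│   │
├─╴ ┌─┬───╴ │ ╶─┤
│   │ │↓ ← ↲│   │
│ ╶─┤ │ ╶───┴─┐ │
│   │ │↳ → → ↓│ │
│ ╷ │ └─────┐ ╵ │
│ │ │↓ ↰    │↳ ↓│
├─┘ │ ╷ ╶───┴─┐ │
│   │↓│↑ ← ↰  │↓│
│ ╶─┤ └───┐ ╷ │ │
│   │↳ → B│↑│ │↓│
├─┬─┴─────┘ │ │ │
│ │  ↱ → → ↑│ │↓│
│ ╵ ╷ ╶─────┴─┘ │
│   │↑ ← ← ← ← ↲│
└───┴───────────┘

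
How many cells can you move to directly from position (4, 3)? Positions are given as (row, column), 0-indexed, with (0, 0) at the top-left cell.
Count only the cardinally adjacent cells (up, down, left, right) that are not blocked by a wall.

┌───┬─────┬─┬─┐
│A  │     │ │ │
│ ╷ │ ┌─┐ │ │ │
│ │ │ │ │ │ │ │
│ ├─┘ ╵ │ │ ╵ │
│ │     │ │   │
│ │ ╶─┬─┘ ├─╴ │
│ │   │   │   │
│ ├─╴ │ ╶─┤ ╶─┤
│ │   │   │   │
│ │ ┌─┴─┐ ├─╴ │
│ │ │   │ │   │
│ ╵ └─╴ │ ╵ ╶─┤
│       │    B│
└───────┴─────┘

Checking passable neighbors of (4, 3):
Neighbors: (3, 3), (4, 4)
Count: 2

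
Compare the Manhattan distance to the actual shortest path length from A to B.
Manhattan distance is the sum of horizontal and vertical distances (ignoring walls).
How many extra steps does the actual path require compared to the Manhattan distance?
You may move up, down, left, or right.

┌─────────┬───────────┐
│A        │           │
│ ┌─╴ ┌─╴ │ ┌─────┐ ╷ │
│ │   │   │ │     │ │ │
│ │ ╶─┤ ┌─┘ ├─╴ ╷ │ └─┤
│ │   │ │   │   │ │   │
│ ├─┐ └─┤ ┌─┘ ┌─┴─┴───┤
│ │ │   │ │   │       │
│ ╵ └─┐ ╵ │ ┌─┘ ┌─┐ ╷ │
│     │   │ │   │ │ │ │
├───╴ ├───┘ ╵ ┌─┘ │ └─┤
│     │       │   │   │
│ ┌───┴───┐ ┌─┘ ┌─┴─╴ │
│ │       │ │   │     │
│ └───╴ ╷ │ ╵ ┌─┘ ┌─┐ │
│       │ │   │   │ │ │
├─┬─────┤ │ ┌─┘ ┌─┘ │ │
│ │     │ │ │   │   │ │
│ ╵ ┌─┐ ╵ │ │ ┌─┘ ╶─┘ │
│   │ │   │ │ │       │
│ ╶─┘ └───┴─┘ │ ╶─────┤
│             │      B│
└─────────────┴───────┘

Manhattan distance: |10 - 0| + |10 - 0| = 20
Actual path length: 50
Extra steps: 50 - 20 = 30

Solution:

┌─────────┬───────────┐
│A        │           │
│ ┌─╴ ┌─╴ │ ┌─────┐ ╷ │
│↓│   │   │ │     │ │ │
│ │ ╶─┤ ┌─┘ ├─╴ ╷ │ └─┤
│↓│   │ │   │   │ │   │
│ ├─┐ └─┤ ┌─┘ ┌─┴─┴───┤
│↓│ │   │ │   │       │
│ ╵ └─┐ ╵ │ ┌─┘ ┌─┐ ╷ │
│↳ → ↓│   │ │   │ │ │ │
├───╴ ├───┘ ╵ ┌─┘ │ └─┤
│↓ ← ↲│       │   │   │
│ ┌───┴───┐ ┌─┘ ┌─┴─╴ │
│↓│    ↱ ↓│ │   │↱ → ↓│
│ └───╴ ╷ │ ╵ ┌─┘ ┌─┐ │
│↳ → → ↑│↓│   │↱ ↑│ │↓│
├─┬─────┤ │ ┌─┘ ┌─┘ │ │
│ │↓ ← ↰│↓│ │↱ ↑│   │↓│
│ ╵ ┌─┐ ╵ │ │ ┌─┘ ╶─┘ │
│↓ ↲│ │↑ ↲│ │↑│↓ ← ← ↲│
│ ╶─┘ └───┴─┘ │ ╶─────┤
│↳ → → → → → ↑│↳ → → B│
└─────────────┴───────┘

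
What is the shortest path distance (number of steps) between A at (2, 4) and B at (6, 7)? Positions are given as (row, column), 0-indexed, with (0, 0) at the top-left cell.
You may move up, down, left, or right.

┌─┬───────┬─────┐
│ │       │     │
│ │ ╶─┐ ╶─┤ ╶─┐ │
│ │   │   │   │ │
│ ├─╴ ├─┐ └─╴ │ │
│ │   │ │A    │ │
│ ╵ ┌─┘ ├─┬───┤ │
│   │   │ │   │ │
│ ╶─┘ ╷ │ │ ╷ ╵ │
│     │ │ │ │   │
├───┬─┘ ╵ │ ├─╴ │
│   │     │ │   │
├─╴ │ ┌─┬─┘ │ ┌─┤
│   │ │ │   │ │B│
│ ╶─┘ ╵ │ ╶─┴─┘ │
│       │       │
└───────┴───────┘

Finding path from (2, 4) to (6, 7):
Path: (2,4) → (2,5) → (2,6) → (1,6) → (1,5) → (0,5) → (0,6) → (0,7) → (1,7) → (2,7) → (3,7) → (4,7) → (4,6) → (3,6) → (3,5) → (4,5) → (5,5) → (6,5) → (6,4) → (7,4) → (7,5) → (7,6) → (7,7) → (6,7)
Distance: 23 steps

Solution:

┌─┬───────┬─────┐
│ │       │↱ → ↓│
│ │ ╶─┐ ╶─┤ ╶─┐ │
│ │   │   │↑ ↰│↓│
│ ├─╴ ├─┐ └─╴ │ │
│ │   │ │A → ↑│↓│
│ ╵ ┌─┘ ├─┬───┤ │
│   │   │ │↓ ↰│↓│
│ ╶─┘ ╷ │ │ ╷ ╵ │
│     │ │ │↓│↑ ↲│
├───┬─┘ ╵ │ ├─╴ │
│   │     │↓│   │
├─╴ │ ┌─┬─┘ │ ┌─┤
│   │ │ │↓ ↲│ │B│
│ ╶─┘ ╵ │ ╶─┴─┘ │
│       │↳ → → ↑│
└───────┴───────┘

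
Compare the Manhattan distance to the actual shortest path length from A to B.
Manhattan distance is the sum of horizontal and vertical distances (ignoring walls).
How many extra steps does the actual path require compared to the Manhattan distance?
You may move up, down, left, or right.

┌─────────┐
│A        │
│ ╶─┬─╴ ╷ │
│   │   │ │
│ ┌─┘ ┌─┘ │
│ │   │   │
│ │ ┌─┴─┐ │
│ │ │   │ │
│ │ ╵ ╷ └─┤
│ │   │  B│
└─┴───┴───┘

Manhattan distance: |4 - 0| + |4 - 0| = 8
Actual path length: 14
Extra steps: 14 - 8 = 6

Solution:

┌─────────┐
│A → → ↓  │
│ ╶─┬─╴ ╷ │
│   │↓ ↲│ │
│ ┌─┘ ┌─┘ │
│ │↓ ↲│   │
│ │ ┌─┴─┐ │
│ │↓│↱ ↓│ │
│ │ ╵ ╷ └─┤
│ │↳ ↑│↳ B│
└─┴───┴───┘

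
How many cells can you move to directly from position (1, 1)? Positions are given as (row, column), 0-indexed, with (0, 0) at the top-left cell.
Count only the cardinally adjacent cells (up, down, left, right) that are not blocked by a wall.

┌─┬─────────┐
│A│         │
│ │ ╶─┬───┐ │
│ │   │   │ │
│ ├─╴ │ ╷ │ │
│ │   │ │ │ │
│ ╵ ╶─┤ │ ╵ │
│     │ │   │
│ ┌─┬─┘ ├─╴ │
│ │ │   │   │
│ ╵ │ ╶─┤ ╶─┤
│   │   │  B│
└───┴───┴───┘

Checking passable neighbors of (1, 1):
Neighbors: (0, 1), (1, 2)
Count: 2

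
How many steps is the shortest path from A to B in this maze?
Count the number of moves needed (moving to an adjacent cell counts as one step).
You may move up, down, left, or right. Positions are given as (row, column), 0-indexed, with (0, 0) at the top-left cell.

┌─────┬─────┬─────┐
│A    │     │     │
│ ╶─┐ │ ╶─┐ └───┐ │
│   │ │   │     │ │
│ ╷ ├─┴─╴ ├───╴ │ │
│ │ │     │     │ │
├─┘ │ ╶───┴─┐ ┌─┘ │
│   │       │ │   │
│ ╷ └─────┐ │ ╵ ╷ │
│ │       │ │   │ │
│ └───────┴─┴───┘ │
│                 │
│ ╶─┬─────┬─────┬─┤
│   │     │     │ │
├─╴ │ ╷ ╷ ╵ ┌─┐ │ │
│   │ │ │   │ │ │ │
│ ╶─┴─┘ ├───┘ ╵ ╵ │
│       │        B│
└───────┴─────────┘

Using BFS to find shortest path:
Start: (0, 0), End: (8, 8)
Path found:
(0,0) → (1,0) → (1,1) → (2,1) → (3,1) → (3,0) → (4,0) → (5,0) → (6,0) → (6,1) → (7,1) → (7,0) → (8,0) → (8,1) → (8,2) → (8,3) → (7,3) → (6,3) → (6,4) → (7,4) → (7,5) → (6,5) → (6,6) → (6,7) → (7,7) → (8,7) → (8,8)
Number of steps: 26

Solution:

┌─────┬─────┬─────┐
│A    │     │     │
│ ╶─┐ │ ╶─┐ └───┐ │
│↳ ↓│ │   │     │ │
│ ╷ ├─┴─╴ ├───╴ │ │
│ │↓│     │     │ │
├─┘ │ ╶───┴─┐ ┌─┘ │
│↓ ↲│       │ │   │
│ ╷ └─────┐ │ ╵ ╷ │
│↓│       │ │   │ │
│ └───────┴─┴───┘ │
│↓                │
│ ╶─┬─────┬─────┬─┤
│↳ ↓│  ↱ ↓│↱ → ↓│ │
├─╴ │ ╷ ╷ ╵ ┌─┐ │ │
│↓ ↲│ │↑│↳ ↑│ │↓│ │
│ ╶─┴─┘ ├───┘ ╵ ╵ │
│↳ → → ↑│      ↳ B│
└───────┴─────────┘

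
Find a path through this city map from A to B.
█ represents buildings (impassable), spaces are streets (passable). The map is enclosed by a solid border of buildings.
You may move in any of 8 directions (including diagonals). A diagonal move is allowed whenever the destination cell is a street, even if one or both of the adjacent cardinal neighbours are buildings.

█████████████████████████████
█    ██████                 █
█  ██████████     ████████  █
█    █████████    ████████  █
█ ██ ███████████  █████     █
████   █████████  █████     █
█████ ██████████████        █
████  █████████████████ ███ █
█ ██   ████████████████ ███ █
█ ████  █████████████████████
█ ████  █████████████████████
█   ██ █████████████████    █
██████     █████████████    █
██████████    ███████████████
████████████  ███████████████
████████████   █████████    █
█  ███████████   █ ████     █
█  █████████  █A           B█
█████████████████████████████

Finding the shortest path from A to B:
Movement: 8-directional
Path length: 12 steps
Directions: right → right → right → right → right → right → right → right → right → right → right → right

Solution:

█████████████████████████████
█    ██████                 █
█  ██████████     ████████  █
█    █████████    ████████  █
█ ██ ███████████  █████     █
████   █████████  █████     █
█████ ██████████████        █
████  █████████████████ ███ █
█ ██   ████████████████ ███ █
█ ████  █████████████████████
█ ████  █████████████████████
█   ██ █████████████████    █
██████     █████████████    █
██████████    ███████████████
████████████  ███████████████
████████████   █████████    █
█  ███████████   █ ████     █
█  █████████  █A→→→→→→→→→→→B█
█████████████████████████████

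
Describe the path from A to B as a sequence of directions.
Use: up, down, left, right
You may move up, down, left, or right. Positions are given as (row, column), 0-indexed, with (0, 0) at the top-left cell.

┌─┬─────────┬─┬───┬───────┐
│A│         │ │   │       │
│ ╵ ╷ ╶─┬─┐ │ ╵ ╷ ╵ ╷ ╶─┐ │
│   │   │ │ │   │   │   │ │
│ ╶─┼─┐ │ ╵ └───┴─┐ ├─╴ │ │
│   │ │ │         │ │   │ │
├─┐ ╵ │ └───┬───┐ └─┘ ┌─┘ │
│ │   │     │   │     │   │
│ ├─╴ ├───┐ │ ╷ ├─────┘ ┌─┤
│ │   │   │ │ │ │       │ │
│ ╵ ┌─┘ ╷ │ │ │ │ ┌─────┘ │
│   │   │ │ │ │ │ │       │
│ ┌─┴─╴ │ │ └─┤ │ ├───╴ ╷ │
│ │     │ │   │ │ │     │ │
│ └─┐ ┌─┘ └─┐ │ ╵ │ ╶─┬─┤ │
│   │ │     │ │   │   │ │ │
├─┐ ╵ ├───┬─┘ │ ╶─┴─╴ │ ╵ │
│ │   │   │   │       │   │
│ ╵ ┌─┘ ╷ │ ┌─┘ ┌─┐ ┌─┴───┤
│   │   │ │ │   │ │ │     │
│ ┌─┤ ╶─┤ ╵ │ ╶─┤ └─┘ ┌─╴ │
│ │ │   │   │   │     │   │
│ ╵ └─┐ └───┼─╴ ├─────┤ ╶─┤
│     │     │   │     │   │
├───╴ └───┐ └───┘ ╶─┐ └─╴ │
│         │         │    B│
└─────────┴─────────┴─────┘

Finding the path and converting it to directions:
Path through cells: (0,0) → (1,0) → (1,1) → (0,1) → (0,2) → (1,2) → (1,3) → (2,3) → (3,3) → (3,4) → (3,5) → (4,5) → (5,5) → (6,5) → (6,6) → (7,6) → (8,6) → (8,5) → (9,5) → (10,5) → (10,4) → (9,4) → (8,4) → (8,3) → (9,3) → (9,2) → (10,2) → (10,3) → (11,3) → (11,4) → (11,5) → (12,5) → (12,6) → (12,7) → (12,8) → (11,8) → (11,9) → (11,10) → (12,10) → (12,11) → (12,12)
Directions: down, right, up, right, down, right, down, down, right, right, down, down, down, right, down, down, left, down, down, left, up, up, left, down, left, down, right, down, right, right, down, right, right, right, up, right, right, down, right, right

Solution:

┌─┬─────────┬─┬───┬───────┐
│A│↱ ↓      │ │   │       │
│ ╵ ╷ ╶─┬─┐ │ ╵ ╷ ╵ ╷ ╶─┐ │
│↳ ↑│↳ ↓│ │ │   │   │   │ │
│ ╶─┼─┐ │ ╵ └───┴─┐ ├─╴ │ │
│   │ │↓│         │ │   │ │
├─┐ ╵ │ └───┬───┐ └─┘ ┌─┘ │
│ │   │↳ → ↓│   │     │   │
│ ├─╴ ├───┐ │ ╷ ├─────┘ ┌─┤
│ │   │   │↓│ │ │       │ │
│ ╵ ┌─┘ ╷ │ │ │ │ ┌─────┘ │
│   │   │ │↓│ │ │ │       │
│ ┌─┴─╴ │ │ └─┤ │ ├───╴ ╷ │
│ │     │ │↳ ↓│ │ │     │ │
│ └─┐ ┌─┘ └─┐ │ ╵ │ ╶─┬─┤ │
│   │ │     │↓│   │   │ │ │
├─┐ ╵ ├───┬─┘ │ ╶─┴─╴ │ ╵ │
│ │   │↓ ↰│↓ ↲│       │   │
│ ╵ ┌─┘ ╷ │ ┌─┘ ┌─┐ ┌─┴───┤
│   │↓ ↲│↑│↓│   │ │ │     │
│ ┌─┤ ╶─┤ ╵ │ ╶─┤ └─┘ ┌─╴ │
│ │ │↳ ↓│↑ ↲│   │     │   │
│ ╵ └─┐ └───┼─╴ ├─────┤ ╶─┤
│     │↳ → ↓│   │↱ → ↓│   │
├───╴ └───┐ └───┘ ╶─┐ └─╴ │
│         │↳ → → ↑  │↳ → B│
└─────────┴─────────┴─────┘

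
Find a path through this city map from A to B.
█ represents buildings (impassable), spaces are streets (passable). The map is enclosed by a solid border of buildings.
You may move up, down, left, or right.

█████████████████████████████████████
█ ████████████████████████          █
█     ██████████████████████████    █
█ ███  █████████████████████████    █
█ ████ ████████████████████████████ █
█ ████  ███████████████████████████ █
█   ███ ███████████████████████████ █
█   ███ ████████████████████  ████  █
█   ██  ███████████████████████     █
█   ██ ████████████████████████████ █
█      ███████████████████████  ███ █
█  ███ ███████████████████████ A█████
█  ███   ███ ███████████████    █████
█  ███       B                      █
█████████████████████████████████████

Finding the shortest path from A to B:
Movement: cardinal only
Path length: 20 steps
Directions: down → down → left → left → left → left → left → left → left → left → left → left → left → left → left → left → left → left → left → left

Solution:

█████████████████████████████████████
█ ████████████████████████          █
█     ██████████████████████████    █
█ ███  █████████████████████████    █
█ ████ ████████████████████████████ █
█ ████  ███████████████████████████ █
█   ███ ███████████████████████████ █
█   ███ ████████████████████  ████  █
█   ██  ███████████████████████     █
█   ██ ████████████████████████████ █
█      ███████████████████████  ███ █
█  ███ ███████████████████████ A█████
█  ███   ███ ███████████████   ↓█████
█  ███       B←←←←←←←←←←←←←←←←←↲    █
█████████████████████████████████████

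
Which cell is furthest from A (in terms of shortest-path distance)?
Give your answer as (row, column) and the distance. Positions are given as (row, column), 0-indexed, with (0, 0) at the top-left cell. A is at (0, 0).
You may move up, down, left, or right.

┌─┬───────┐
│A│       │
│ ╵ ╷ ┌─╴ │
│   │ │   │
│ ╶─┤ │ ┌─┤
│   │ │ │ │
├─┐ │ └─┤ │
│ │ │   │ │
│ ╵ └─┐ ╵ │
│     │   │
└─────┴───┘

Computing BFS distances from A to all cells:
Furthest cell: (2, 4)
Distance: 12 steps

Path from A to the furthest cell:

┌─┬───────┐
│A│↱ ↓    │
│ ╵ ╷ ┌─╴ │
│↳ ↑│↓│   │
│ ╶─┤ │ ┌─┤
│   │↓│ │B│
├─┐ │ └─┤ │
│ │ │↳ ↓│↑│
│ ╵ └─┐ ╵ │
│     │↳ ↑│
└─────┴───┘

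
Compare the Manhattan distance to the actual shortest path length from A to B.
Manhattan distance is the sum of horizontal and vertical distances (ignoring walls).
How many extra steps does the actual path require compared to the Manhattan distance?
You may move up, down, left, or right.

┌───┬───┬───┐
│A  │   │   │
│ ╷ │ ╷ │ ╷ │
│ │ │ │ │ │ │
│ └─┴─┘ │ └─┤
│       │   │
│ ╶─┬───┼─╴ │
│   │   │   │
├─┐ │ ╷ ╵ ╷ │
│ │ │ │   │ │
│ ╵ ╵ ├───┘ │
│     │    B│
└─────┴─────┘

Manhattan distance: |5 - 0| + |5 - 0| = 10
Actual path length: 16
Extra steps: 16 - 10 = 6

Solution:

┌───┬───┬───┐
│A  │   │   │
│ ╷ │ ╷ │ ╷ │
│↓│ │ │ │ │ │
│ └─┴─┘ │ └─┤
│↓      │   │
│ ╶─┬───┼─╴ │
│↳ ↓│↱ ↓│↱ ↓│
├─┐ │ ╷ ╵ ╷ │
│ │↓│↑│↳ ↑│↓│
│ ╵ ╵ ├───┘ │
│  ↳ ↑│    B│
└─────┴─────┘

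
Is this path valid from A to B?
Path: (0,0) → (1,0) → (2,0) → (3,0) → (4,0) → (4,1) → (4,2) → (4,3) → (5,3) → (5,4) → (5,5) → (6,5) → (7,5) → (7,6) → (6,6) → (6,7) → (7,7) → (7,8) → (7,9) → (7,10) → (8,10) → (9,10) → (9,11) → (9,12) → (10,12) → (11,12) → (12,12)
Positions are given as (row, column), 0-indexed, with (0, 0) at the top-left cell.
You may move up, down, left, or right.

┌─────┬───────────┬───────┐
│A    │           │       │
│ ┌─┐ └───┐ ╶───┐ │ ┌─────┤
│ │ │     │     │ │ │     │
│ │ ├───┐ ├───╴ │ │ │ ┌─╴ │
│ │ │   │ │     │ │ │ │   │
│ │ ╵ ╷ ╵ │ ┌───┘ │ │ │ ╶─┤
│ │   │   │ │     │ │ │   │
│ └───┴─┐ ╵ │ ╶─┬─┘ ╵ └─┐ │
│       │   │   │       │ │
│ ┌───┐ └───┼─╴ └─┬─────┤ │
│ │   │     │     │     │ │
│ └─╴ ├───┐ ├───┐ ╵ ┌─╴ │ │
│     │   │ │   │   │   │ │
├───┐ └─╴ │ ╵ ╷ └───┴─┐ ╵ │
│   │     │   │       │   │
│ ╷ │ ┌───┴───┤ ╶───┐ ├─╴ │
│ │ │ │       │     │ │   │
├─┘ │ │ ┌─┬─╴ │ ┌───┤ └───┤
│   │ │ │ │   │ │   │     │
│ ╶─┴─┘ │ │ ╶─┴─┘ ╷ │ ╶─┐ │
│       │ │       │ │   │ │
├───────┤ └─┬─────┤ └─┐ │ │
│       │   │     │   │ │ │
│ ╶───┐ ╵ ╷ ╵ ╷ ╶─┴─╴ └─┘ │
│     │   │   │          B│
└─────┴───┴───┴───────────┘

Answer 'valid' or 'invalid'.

Checking path validity:
Result: All consecutive moves are passable.

valid

Correct solution:

┌─────┬───────────┬───────┐
│A    │           │       │
│ ┌─┐ └───┐ ╶───┐ │ ┌─────┤
│↓│ │     │     │ │ │     │
│ │ ├───┐ ├───╴ │ │ │ ┌─╴ │
│↓│ │   │ │     │ │ │ │   │
│ │ ╵ ╷ ╵ │ ┌───┘ │ │ │ ╶─┤
│↓│   │   │ │     │ │ │   │
│ └───┴─┐ ╵ │ ╶─┬─┘ ╵ └─┐ │
│↳ → → ↓│   │   │       │ │
│ ┌───┐ └───┼─╴ └─┬─────┤ │
│ │   │↳ → ↓│     │     │ │
│ └─╴ ├───┐ ├───┐ ╵ ┌─╴ │ │
│     │   │↓│↱ ↓│   │   │ │
├───┐ └─╴ │ ╵ ╷ └───┴─┐ ╵ │
│   │     │↳ ↑│↳ → → ↓│   │
│ ╷ │ ┌───┴───┤ ╶───┐ ├─╴ │
│ │ │ │       │     │↓│   │
├─┘ │ │ ┌─┬─╴ │ ┌───┤ └───┤
│   │ │ │ │   │ │   │↳ → ↓│
│ ╶─┴─┘ │ │ ╶─┴─┘ ╷ │ ╶─┐ │
│       │ │       │ │   │↓│
├───────┤ └─┬─────┤ └─┐ │ │
│       │   │     │   │ │↓│
│ ╶───┐ ╵ ╷ ╵ ╷ ╶─┴─╴ └─┘ │
│     │   │   │          B│
└─────┴───┴───┴───────────┘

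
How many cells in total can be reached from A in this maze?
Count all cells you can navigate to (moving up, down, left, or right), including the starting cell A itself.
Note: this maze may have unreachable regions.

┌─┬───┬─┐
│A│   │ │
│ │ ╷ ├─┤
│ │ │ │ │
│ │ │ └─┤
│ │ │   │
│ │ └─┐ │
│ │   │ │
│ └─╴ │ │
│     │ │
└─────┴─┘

Using BFS/flood-fill to find all reachable cells from A:
Maze size: 5 × 4 = 20 total cells
2 cell(s) are walled off and cannot be reached from A.
Reachable cells: 18

Reachable region (· marks reachable cells):

┌─┬───┬─┐
│A│· ·│ │
│ │ ╷ ├─┤
│·│·│·│ │
│ │ │ └─┤
│·│·│· ·│
│ │ └─┐ │
│·│· ·│·│
│ └─╴ │ │
│· · ·│·│
└─────┴─┘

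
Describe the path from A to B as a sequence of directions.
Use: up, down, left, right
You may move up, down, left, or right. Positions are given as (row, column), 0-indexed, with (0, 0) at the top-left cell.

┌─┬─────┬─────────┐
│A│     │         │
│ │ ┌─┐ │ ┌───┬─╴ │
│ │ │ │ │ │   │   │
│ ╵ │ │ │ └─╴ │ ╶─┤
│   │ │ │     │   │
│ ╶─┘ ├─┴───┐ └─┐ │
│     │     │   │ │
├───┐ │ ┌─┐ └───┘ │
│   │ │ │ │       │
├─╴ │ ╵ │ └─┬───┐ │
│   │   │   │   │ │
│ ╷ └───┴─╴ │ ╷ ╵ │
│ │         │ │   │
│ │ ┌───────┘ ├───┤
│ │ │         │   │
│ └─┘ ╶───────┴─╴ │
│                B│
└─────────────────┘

Finding the path and converting it to directions:
Path through cells: (0,0) → (1,0) → (2,0) → (3,0) → (3,1) → (3,2) → (4,2) → (5,2) → (5,3) → (4,3) → (3,3) → (3,4) → (3,5) → (4,5) → (4,6) → (4,7) → (4,8) → (5,8) → (6,8) → (6,7) → (5,7) → (5,6) → (6,6) → (7,6) → (7,5) → (7,4) → (7,3) → (7,2) → (8,2) → (8,3) → (8,4) → (8,5) → (8,6) → (8,7) → (8,8)
Directions: down, down, down, right, right, down, down, right, up, up, right, right, down, right, right, right, down, down, left, up, left, down, down, left, left, left, left, down, right, right, right, right, right, right

Solution:

┌─┬─────┬─────────┐
│A│     │         │
│ │ ┌─┐ │ ┌───┬─╴ │
│↓│ │ │ │ │   │   │
│ ╵ │ │ │ └─╴ │ ╶─┤
│↓  │ │ │     │   │
│ ╶─┘ ├─┴───┐ └─┐ │
│↳ → ↓│↱ → ↓│   │ │
├───┐ │ ┌─┐ └───┘ │
│   │↓│↑│ │↳ → → ↓│
├─╴ │ ╵ │ └─┬───┐ │
│   │↳ ↑│   │↓ ↰│↓│
│ ╷ └───┴─╴ │ ╷ ╵ │
│ │         │↓│↑ ↲│
│ │ ┌───────┘ ├───┤
│ │ │↓ ← ← ← ↲│   │
│ └─┘ ╶───────┴─╴ │
│    ↳ → → → → → B│
└─────────────────┘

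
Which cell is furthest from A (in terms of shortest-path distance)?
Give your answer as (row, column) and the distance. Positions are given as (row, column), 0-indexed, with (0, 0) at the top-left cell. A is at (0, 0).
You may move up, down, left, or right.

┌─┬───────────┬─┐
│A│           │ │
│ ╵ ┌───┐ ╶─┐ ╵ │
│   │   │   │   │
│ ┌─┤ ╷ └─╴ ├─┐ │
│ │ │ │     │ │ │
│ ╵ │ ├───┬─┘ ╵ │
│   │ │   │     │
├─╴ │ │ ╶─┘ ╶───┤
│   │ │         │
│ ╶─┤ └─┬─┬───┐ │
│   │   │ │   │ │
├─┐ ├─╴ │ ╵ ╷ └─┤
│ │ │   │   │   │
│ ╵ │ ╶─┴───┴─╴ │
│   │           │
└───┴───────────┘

Computing BFS distances from A to all cells:
Furthest cell: (5, 4)
Distance: 33 steps

Path from A to the furthest cell:

┌─┬───────────┬─┐
│A│↱ → → ↓    │ │
│ ╵ ┌───┐ ╶─┐ ╵ │
│↳ ↑│↓ ↰│↳ ↓│   │
│ ┌─┤ ╷ └─╴ ├─┐ │
│ │ │↓│↑ ← ↲│ │ │
│ ╵ │ ├───┬─┘ ╵ │
│   │↓│   │     │
├─╴ │ │ ╶─┘ ╶───┤
│   │↓│         │
│ ╶─┤ └─┬─┬───┐ │
│   │↳ ↓│B│↓ ↰│ │
├─┐ ├─╴ │ ╵ ╷ └─┤
│ │ │↓ ↲│↑ ↲│↑ ↰│
│ ╵ │ ╶─┴───┴─╴ │
│   │↳ → → → → ↑│
└───┴───────────┘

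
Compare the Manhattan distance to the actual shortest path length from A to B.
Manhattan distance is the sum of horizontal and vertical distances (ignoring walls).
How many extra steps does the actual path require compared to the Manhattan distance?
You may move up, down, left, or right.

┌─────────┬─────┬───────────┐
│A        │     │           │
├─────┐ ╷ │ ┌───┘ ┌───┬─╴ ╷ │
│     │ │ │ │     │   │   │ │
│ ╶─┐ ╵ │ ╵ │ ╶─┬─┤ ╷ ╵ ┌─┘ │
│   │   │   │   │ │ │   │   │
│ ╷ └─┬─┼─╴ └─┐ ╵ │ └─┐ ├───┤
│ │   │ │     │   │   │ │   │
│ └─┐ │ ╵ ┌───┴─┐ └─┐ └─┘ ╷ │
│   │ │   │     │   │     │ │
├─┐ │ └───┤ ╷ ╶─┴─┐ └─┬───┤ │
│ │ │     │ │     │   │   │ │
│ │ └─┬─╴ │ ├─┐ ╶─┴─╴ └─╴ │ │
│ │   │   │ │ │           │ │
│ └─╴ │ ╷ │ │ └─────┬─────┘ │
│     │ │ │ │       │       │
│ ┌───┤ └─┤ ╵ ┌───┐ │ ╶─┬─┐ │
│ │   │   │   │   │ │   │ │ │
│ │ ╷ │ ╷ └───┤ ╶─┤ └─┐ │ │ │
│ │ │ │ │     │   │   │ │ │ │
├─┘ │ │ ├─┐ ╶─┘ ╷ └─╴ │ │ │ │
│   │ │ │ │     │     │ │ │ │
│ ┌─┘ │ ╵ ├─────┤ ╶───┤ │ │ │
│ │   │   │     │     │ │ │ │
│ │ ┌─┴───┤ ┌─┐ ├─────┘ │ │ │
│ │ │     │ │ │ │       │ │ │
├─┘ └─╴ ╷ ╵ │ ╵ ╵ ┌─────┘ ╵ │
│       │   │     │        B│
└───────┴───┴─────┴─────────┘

Manhattan distance: |13 - 0| + |13 - 0| = 26
Actual path length: 92
Extra steps: 92 - 26 = 66

Solution:

┌─────────┬─────┬───────────┐
│A → → ↓  │     │↱ → → → ↓  │
├─────┐ ╷ │ ┌───┘ ┌───┬─╴ ╷ │
│↓ ← ↰│↓│ │ │↱ → ↑│↓ ↰│↓ ↲│ │
│ ╶─┐ ╵ │ ╵ │ ╶─┬─┤ ╷ ╵ ┌─┘ │
│↳ ↓│↑ ↲│   │↑ ↰│ │↓│↑ ↲│   │
│ ╷ └─┬─┼─╴ └─┐ ╵ │ └─┐ ├───┤
│ │↳ ↓│ │     │↑ ↰│↳ ↓│ │↱ ↓│
│ └─┐ │ ╵ ┌───┴─┐ └─┐ └─┘ ╷ │
│   │↓│   │↱ ↓  │↑ ↰│↳ → ↑│↓│
├─┐ │ └───┤ ╷ ╶─┴─┐ └─┬───┤ │
│ │ │↳ → ↓│↑│↳ ↓  │↑ ↰│   │↓│
│ │ └─┬─╴ │ ├─┐ ╶─┴─╴ └─╴ │ │
│ │   │↓ ↲│↑│ │↳ → → ↑    │↓│
│ └─╴ │ ╷ │ │ └─────┬─────┘ │
│     │↓│ │↑│↓ ← ← ↰│      ↓│
│ ┌───┤ └─┤ ╵ ┌───┐ │ ╶─┬─┐ │
│ │   │↳ ↓│↑ ↲│   │↑│   │ │↓│
│ │ ╷ │ ╷ └───┤ ╶─┤ └─┐ │ │ │
│ │ │ │ │↳ ↓  │↱ ↓│↑ ↰│ │ │↓│
├─┘ │ │ ├─┐ ╶─┘ ╷ └─╴ │ │ │ │
│   │ │ │ │↳ → ↑│↳ → ↑│ │ │↓│
│ ┌─┘ │ ╵ ├─────┤ ╶───┤ │ │ │
│ │   │   │     │     │ │ │↓│
│ │ ┌─┴───┤ ┌─┐ ├─────┘ │ │ │
│ │ │     │ │ │ │       │ │↓│
├─┘ └─╴ ╷ ╵ │ ╵ ╵ ┌─────┘ ╵ │
│       │   │     │        B│
└───────┴───┴─────┴─────────┘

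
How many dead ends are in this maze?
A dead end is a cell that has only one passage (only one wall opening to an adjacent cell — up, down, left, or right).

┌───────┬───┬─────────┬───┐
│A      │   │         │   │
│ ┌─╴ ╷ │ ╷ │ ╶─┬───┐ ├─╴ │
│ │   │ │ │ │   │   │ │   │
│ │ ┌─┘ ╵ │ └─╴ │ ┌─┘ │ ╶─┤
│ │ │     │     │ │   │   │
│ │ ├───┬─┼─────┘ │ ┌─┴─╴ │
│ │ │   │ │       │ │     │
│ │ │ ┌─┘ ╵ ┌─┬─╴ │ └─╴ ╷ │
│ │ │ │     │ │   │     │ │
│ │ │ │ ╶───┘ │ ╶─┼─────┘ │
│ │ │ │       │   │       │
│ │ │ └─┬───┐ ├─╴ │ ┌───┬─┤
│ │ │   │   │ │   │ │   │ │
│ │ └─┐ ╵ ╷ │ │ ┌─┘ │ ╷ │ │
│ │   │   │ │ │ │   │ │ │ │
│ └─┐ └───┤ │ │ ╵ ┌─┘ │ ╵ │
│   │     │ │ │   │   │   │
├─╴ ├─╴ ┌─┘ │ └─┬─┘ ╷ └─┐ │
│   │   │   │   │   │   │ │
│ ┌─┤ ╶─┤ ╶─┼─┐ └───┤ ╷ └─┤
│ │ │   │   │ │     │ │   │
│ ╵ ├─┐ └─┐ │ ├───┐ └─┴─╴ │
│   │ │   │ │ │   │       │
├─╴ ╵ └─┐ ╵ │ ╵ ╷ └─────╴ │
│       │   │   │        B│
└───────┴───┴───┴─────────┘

Checking each cell for number of passages:

Dead ends found at positions:
  (0, 11)
  (1, 9)
  (2, 2)
  (3, 3)
  (3, 4)
  (3, 10)
  (4, 6)
  (6, 12)
  (8, 4)
  (9, 8)
  (9, 12)
  (10, 1)
  (10, 6)
  (10, 10)
  (11, 2)
  (12, 0)
  (12, 3)
Total dead ends: 17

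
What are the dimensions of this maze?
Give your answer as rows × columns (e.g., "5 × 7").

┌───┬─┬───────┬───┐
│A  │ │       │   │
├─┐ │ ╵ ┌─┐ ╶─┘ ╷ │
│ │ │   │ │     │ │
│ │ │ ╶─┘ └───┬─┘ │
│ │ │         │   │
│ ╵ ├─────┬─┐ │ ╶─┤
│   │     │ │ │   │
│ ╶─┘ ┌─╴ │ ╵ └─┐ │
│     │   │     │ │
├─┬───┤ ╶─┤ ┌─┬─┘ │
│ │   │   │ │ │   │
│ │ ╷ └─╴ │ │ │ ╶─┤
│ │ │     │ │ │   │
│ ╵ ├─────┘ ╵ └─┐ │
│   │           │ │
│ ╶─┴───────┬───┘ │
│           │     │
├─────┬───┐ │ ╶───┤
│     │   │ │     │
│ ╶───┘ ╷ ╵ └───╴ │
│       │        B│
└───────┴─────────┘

Counting the maze dimensions:
Rows (vertical): 11
Columns (horizontal): 9
Dimensions: 11 × 9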